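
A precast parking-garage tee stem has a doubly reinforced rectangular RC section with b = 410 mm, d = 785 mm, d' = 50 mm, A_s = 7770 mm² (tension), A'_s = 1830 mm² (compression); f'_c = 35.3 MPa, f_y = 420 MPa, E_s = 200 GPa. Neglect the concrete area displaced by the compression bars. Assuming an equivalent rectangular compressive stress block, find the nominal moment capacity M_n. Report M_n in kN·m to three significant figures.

Assume both tension and compression steel yield.
Net tension couple steel: A_s − A'_s = 5940 mm².
a = (A_s − A'_s) f_y / (0.85 f'_c b) = 2494800/(0.85 × 35.3 × 410) = 202.80 mm.
c = a/β₁ = 202.80/0.798 = 254.14 mm; ε'_s = 0.003(c − d')/c = 0.0024 ≥ f_y/E_s = 0.0021, so compression steel does yield.
M_n = (A_s − A'_s) f_y (d − a/2) + A'_s f_y (d − d') = [2494800 × (785 − 101.4) + 768600 × (785 − 50)] × 10⁻⁶ = 1705.45 + 564.92 = 2270.37 kN·m.

M_n ≈ 2270 kN·m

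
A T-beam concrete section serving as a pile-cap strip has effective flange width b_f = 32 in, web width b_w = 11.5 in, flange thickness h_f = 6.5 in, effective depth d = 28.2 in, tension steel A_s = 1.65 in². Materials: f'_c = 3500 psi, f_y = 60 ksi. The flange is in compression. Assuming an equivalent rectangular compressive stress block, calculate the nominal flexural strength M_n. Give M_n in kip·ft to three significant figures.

M_n ≈ 228 kip·ft

Tension: T = A_s f_y = 1.65 × 60 = 99 kips.
Try a within the flange: a = T/(0.85 f'_c b_f) = 99/(0.85 × 3.5 × 32) = 1.040 in.
Since a = 1.040 ≤ h_f = 6.5 in, the stress block lies entirely in the flange; analyse as a rectangular beam of width b_f.
M_n = T(d − a/2) = 99 × (28.2 − 0.52) = 2740.3 kip·in.
M_n = 2740.3/12 = 228.36 kip·ft.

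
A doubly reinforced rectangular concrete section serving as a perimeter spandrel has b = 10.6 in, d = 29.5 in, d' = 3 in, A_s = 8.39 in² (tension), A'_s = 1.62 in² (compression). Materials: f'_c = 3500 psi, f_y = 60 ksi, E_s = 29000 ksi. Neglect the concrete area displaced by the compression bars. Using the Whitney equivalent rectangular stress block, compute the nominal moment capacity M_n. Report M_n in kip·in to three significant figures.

M_n ≈ 11900 kip·in

Assume both steels yield.
a = (A_s − A'_s) f_y/(0.85 f'_c b) = (8.39 − 1.62) × 60/(0.85 × 3.5 × 10.6) = 12.881 in.
c = a/β₁ = 12.881/0.85 = 15.154 in; ε'_s = 0.003(c − d')/c = 0.0024 ≥ ε_y = 0.0021, so the compression steel yields.
M_n = (A_s − A'_s) f_y (d − a/2) + A'_s f_y (d − d') = 406.2 × (29.5 − 6.4405) + 97.2 × (29.5 − 3) = 9366.8 + 2575.8 = 11942.6 kip·in.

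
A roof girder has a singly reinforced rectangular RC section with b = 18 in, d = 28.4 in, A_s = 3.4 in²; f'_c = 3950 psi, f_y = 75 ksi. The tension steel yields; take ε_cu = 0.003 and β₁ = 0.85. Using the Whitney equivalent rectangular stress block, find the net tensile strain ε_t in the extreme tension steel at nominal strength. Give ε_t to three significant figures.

ε_t ≈ 0.0142

a = A_s f_y/(0.85 f'_c b) = 4.219 in.
β₁ = 0.85, so c = a/β₁ = 4.219/0.85 = 4.964 in.
From the linear strain diagram with ε_cu = 0.003: ε_t = 0.003 (d − c)/c = 0.003 × (28.4 − 4.964)/4.964 = 0.0142.
Since ε_t ≥ 0.005, the section is tension-controlled.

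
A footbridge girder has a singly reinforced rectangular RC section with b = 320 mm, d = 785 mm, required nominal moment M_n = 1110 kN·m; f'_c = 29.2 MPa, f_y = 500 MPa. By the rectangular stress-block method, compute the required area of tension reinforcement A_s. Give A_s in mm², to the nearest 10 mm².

With M_n = 0.85 f'_c a b (d − a/2), solve the quadratic for a:
a = d − √(d² − 2M_n/(0.85 f'_c b)) = 785 − √(785² − 2 × 1110×10⁶/(0.85 × 29.2 × 320)) = 204.73 mm.
A_s = 0.85 f'_c a b / f_y = 0.85 × 29.2 × 204.73 × 320 / 500 = 3252.1 mm².

A_s ≈ 3250 mm²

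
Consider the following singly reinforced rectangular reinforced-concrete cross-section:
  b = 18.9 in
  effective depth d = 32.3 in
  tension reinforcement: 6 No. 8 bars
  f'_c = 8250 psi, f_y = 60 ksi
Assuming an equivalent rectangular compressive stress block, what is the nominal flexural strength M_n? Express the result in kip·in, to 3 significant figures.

M_n ≈ 8880 kip·in

A_s = 6 × 0.79 = 4.74 in².
T = A_s f_y = 4.74 × 60 = 284.4 kips.
a = T/(0.85 f'_c b) = 284.4/(0.85 × 8.25 × 18.9) = 2.146 in.
M_n = T(d − a/2) = 284.4 × (32.3 − 1.073) = 8881.0 kip·in.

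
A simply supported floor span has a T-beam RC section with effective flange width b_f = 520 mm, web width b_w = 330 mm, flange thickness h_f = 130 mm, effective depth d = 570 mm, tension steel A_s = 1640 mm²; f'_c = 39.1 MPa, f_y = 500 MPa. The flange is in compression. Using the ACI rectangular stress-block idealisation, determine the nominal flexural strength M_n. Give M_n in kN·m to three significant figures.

M_n ≈ 448 kN·m

Tension: T = A_s f_y = 1640 × 500 = 820000 N.
Try a within the flange: a = T/(0.85 f'_c b_f) = 820000/(0.85 × 39.1 × 520) = 47.45 mm.
Since a = 47.45 ≤ h_f = 130 mm, the stress block lies entirely in the flange; analyse as a rectangular beam of width b_f.
M_n = T(d − a/2) = 820000 × (570 − 23.725) = 447.95 × 10⁶ N·mm.
M_n = 447.95 kN·m.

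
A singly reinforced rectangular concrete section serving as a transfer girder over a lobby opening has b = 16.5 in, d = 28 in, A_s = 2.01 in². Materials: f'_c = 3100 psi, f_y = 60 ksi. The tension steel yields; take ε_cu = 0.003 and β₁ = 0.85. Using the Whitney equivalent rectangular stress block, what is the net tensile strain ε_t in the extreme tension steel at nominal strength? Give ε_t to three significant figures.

ε_t ≈ 0.0227

a = A_s f_y/(0.85 f'_c b) = 2.774 in.
β₁ = 0.85, so c = a/β₁ = 2.774/0.85 = 3.264 in.
From the linear strain diagram with ε_cu = 0.003: ε_t = 0.003 (d − c)/c = 0.003 × (28 − 3.264)/3.264 = 0.0227.
Since ε_t ≥ 0.005, the section is tension-controlled.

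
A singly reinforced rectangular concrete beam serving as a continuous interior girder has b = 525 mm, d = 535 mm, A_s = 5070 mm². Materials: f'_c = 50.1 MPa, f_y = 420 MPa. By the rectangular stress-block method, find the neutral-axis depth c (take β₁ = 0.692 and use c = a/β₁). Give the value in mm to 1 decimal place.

c ≈ 137.6 mm

T = A_s f_y = 5070 × 420 = 2129400 N = 2129.4 kN.
Setting C = 0.85 f'_c a b equal to T: a = 2129400/(0.85 × 50.1 × 525) = 95.245 mm.
With β₁ = 0.692, c = a/β₁ = 95.245/0.692 = 137.6 mm.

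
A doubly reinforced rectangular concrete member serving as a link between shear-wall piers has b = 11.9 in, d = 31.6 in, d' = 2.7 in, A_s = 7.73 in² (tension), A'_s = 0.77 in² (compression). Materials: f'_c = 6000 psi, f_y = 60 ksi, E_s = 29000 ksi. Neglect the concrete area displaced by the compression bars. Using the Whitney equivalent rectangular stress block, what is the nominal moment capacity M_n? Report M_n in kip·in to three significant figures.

M_n ≈ 13100 kip·in

Assume both steels yield.
a = (A_s − A'_s) f_y/(0.85 f'_c b) = (7.73 − 0.77) × 60/(0.85 × 6 × 11.9) = 6.881 in.
c = a/β₁ = 6.881/0.75 = 9.175 in; ε'_s = 0.003(c − d')/c = 0.0021 ≥ ε_y = 0.0021, so the compression steel yields.
M_n = (A_s − A'_s) f_y (d − a/2) + A'_s f_y (d − d') = 417.6 × (31.6 − 3.4405) + 46.2 × (31.6 − 2.7) = 11759.4 + 1335.2 = 13094.6 kip·in.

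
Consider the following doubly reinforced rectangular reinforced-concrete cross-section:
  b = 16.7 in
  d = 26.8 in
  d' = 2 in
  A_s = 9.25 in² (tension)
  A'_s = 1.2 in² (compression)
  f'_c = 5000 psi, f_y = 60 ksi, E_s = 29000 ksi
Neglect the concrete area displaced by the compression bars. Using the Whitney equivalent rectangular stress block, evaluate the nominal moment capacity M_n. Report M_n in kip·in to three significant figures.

Assume both steels yield.
a = (A_s − A'_s) f_y/(0.85 f'_c b) = (9.25 − 1.2) × 60/(0.85 × 5 × 16.7) = 6.805 in.
c = a/β₁ = 6.805/0.8 = 8.506 in; ε'_s = 0.003(c − d')/c = 0.0023 ≥ ε_y = 0.0021, so the compression steel yields.
M_n = (A_s − A'_s) f_y (d − a/2) + A'_s f_y (d − d') = 483 × (26.8 − 3.4025) + 72 × (26.8 − 2) = 11301.0 + 1785.6 = 13086.6 kip·in.

M_n ≈ 13100 kip·in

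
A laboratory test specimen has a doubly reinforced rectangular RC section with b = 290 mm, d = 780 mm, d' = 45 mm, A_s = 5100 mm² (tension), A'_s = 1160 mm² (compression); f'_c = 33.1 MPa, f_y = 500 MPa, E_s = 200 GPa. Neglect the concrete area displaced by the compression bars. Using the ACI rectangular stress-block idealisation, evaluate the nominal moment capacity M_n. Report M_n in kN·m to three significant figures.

Assume both tension and compression steel yield.
Net tension couple steel: A_s − A'_s = 3940 mm².
a = (A_s − A'_s) f_y / (0.85 f'_c b) = 1970000/(0.85 × 33.1 × 290) = 241.45 mm.
c = a/β₁ = 241.45/0.814 = 296.62 mm; ε'_s = 0.003(c − d')/c = 0.0025 ≥ f_y/E_s = 0.0025, so compression steel does yield.
M_n = (A_s − A'_s) f_y (d − a/2) + A'_s f_y (d − d') = [1970000 × (780 − 120.725) + 580000 × (780 − 45)] × 10⁻⁶ = 1298.77 + 426.30 = 1725.07 kN·m.

M_n ≈ 1730 kN·m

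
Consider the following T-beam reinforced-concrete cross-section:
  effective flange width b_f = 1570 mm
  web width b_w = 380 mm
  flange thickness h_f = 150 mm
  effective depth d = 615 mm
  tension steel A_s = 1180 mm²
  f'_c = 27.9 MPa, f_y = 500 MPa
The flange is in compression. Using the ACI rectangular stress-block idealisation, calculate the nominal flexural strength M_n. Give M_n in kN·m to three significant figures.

M_n ≈ 358 kN·m

Tension: T = A_s f_y = 1180 × 500 = 590000 N.
Try a within the flange: a = T/(0.85 f'_c b_f) = 590000/(0.85 × 27.9 × 1570) = 15.85 mm.
Since a = 15.85 ≤ h_f = 150 mm, the stress block lies entirely in the flange; analyse as a rectangular beam of width b_f.
M_n = T(d − a/2) = 590000 × (615 − 7.925) = 358.17 × 10⁶ N·mm.
M_n = 358.17 kN·m.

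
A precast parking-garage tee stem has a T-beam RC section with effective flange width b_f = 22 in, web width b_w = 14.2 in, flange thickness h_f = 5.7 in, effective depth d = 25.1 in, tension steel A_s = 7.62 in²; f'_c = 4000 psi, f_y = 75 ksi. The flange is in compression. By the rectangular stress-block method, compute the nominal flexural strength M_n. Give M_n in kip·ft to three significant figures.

Tension: T = A_s f_y = 7.62 × 75 = 571.5 kips.
Try a within the flange: a = T/(0.85 f'_c b_f) = 571.5/(0.85 × 4 × 22) = 7.640 in.
a = 7.640 > h_f = 5.7 in: the block extends into the web. Split into flange-overhang and web parts.
C_f = 0.85 f'_c (b_f − b_w) h_f = 0.85 × 4 × (22 − 14.2) × 5.7 = 151.2 kips.
Remaining web compression depth: a_w = (T − C_f)/(0.85 f'_c b_w) = (571.5 − 151.2)/(0.85 × 4 × 14.2) = 8.705 in.
M_n = C_f(d − h_f/2) + (T − C_f)(d − a_w/2) = 151.2 × (25.1 − 2.85) + 420.3 × (25.1 − 4.3525) = 3364.2 + 8720.2 = 12084.4 kip·in.
M_n = 12084.4/12 = 1007.03 kip·ft.

M_n ≈ 1010 kip·ft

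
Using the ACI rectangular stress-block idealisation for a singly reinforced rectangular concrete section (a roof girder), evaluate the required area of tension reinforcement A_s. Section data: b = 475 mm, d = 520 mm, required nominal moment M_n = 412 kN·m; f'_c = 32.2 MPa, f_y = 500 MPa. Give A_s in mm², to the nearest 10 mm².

With M_n = 0.85 f'_c a b (d − a/2), solve the quadratic for a:
a = d − √(d² − 2M_n/(0.85 f'_c b)) = 520 − √(520² − 2 × 412×10⁶/(0.85 × 32.2 × 475)) = 65.01 mm.
A_s = 0.85 f'_c a b / f_y = 0.85 × 32.2 × 65.01 × 475 / 500 = 1690.4 mm².

A_s ≈ 1690 mm²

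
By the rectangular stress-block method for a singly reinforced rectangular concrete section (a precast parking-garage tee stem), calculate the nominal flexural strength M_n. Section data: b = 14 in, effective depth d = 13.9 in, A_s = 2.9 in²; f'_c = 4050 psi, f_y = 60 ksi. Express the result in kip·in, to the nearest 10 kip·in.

T = A_s f_y = 2.9 × 60 = 174 kips.
a = T/(0.85 f'_c b) = 174/(0.85 × 4.05 × 14) = 3.610 in.
M_n = T(d − a/2) = 174 × (13.9 − 1.805) = 2104.5 kip·in.

M_n ≈ 2100 kip·in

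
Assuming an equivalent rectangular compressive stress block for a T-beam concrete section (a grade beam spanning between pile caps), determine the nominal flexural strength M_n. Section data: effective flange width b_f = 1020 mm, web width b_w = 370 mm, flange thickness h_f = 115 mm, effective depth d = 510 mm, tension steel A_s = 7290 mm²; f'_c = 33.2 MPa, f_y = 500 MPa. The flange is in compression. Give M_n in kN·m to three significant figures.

Tension: T = A_s f_y = 7290 × 500 = 3645000 N.
Try a within the flange: a = T/(0.85 f'_c b_f) = 3645000/(0.85 × 33.2 × 1020) = 126.63 mm.
a = 126.63 > h_f = 115 mm: the block extends into the web. Split into flange-overhang and web parts.
C_f = 0.85 f'_c (b_f − b_w) h_f = 0.85 × 33.2 × (1020 − 370) × 115 = 2109445 N.
Remaining web compression depth: a_w = (T − C_f)/(0.85 f'_c b_w) = (3645000 − 2109445)/(0.85 × 33.2 × 370) = 147.06 mm.
M_n = C_f(d − h_f/2) + (T − C_f)(d − a_w/2) = 2109445 × (510 − 57.5) + 1535555 × (510 − 73.53) = 954.52 + 670.22 = 1624.74 × 10⁶ N·mm.
M_n = 1624.74 kN·m.

M_n ≈ 1620 kN·m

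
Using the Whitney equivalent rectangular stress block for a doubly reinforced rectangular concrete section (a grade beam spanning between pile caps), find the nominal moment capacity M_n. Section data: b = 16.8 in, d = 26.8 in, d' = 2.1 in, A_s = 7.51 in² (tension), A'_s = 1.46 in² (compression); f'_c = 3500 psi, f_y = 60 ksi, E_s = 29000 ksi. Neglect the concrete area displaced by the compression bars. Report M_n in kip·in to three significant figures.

M_n ≈ 10600 kip·in

Assume both steels yield.
a = (A_s − A'_s) f_y/(0.85 f'_c b) = (7.51 − 1.46) × 60/(0.85 × 3.5 × 16.8) = 7.263 in.
c = a/β₁ = 7.263/0.85 = 8.545 in; ε'_s = 0.003(c − d')/c = 0.0023 ≥ ε_y = 0.0021, so the compression steel yields.
M_n = (A_s − A'_s) f_y (d − a/2) + A'_s f_y (d − d') = 363 × (26.8 − 3.6315) + 87.6 × (26.8 − 2.1) = 8410.2 + 2163.7 = 10573.9 kip·in.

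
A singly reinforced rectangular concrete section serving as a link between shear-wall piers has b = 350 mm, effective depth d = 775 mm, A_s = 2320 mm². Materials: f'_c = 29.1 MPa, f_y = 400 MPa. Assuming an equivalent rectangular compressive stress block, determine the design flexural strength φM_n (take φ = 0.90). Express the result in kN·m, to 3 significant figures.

T = A_s f_y = 2320 × 400 = 928000 N = 928 kN.
From C = T: a = T/(0.85 f'_c b) = 928000/(0.85 × 29.1 × 350) = 107.19 mm.
M_n = T(d − a/2) = 928 kN × (775 − 53.595) mm = 669.46 kN·m.
φM_n = 0.90 × 669.46 = 602.51 kN·m.

φM_n ≈ 603 kN·m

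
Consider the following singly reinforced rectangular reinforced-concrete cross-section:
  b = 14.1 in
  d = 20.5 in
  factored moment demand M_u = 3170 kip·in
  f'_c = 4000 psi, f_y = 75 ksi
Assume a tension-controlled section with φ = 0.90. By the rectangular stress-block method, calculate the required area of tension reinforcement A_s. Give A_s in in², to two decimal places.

A_s ≈ 2.54 in²

M_n = M_u/φ = 3170/0.90 = 3522.22 kip·in.
From M_n = 0.85 f'_c a b (d − a/2):
a = d − √(d² − 2M_n/(0.85 f'_c b)) = 20.5 − √(20.5² − 2 × 3522.22/(0.85 × 4 × 14.1)) = 3.968 in.
A_s = 0.85 f'_c a b / f_y = 0.85 × 4 × 3.968 × 14.1 / 75 = 2.536 in².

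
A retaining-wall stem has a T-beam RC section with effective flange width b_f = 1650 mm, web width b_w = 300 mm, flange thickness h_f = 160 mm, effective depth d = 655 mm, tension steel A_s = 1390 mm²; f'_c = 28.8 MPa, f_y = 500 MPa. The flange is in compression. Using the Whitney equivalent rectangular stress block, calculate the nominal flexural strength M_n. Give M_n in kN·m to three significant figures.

Tension: T = A_s f_y = 1390 × 500 = 695000 N.
Try a within the flange: a = T/(0.85 f'_c b_f) = 695000/(0.85 × 28.8 × 1650) = 17.21 mm.
Since a = 17.21 ≤ h_f = 160 mm, the stress block lies entirely in the flange; analyse as a rectangular beam of width b_f.
M_n = T(d − a/2) = 695000 × (655 − 8.605) = 449.24 × 10⁶ N·mm.
M_n = 449.24 kN·m.

M_n ≈ 449 kN·m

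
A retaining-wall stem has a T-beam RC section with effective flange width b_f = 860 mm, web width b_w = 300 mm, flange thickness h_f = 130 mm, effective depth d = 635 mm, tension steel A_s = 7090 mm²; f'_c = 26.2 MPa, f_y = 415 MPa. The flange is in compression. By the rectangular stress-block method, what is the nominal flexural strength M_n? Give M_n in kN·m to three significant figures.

M_n ≈ 1630 kN·m

Tension: T = A_s f_y = 7090 × 415 = 2942350 N.
Try a within the flange: a = T/(0.85 f'_c b_f) = 2942350/(0.85 × 26.2 × 860) = 153.63 mm.
a = 153.63 > h_f = 130 mm: the block extends into the web. Split into flange-overhang and web parts.
C_f = 0.85 f'_c (b_f − b_w) h_f = 0.85 × 26.2 × (860 − 300) × 130 = 1621256 N.
Remaining web compression depth: a_w = (T − C_f)/(0.85 f'_c b_w) = (2942350 − 1621256)/(0.85 × 26.2 × 300) = 197.74 mm.
M_n = C_f(d − h_f/2) + (T − C_f)(d − a_w/2) = 1621256 × (635 − 65) + 1321094 × (635 − 98.87) = 924.12 + 708.28 = 1632.40 × 10⁶ N·mm.
M_n = 1632.40 kN·m.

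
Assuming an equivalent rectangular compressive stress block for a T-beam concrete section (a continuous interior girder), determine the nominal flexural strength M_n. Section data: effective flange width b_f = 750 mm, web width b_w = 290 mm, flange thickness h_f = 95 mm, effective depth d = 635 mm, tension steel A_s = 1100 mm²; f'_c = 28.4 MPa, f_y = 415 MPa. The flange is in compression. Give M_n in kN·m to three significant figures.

Tension: T = A_s f_y = 1100 × 415 = 456500 N.
Try a within the flange: a = T/(0.85 f'_c b_f) = 456500/(0.85 × 28.4 × 750) = 25.21 mm.
Since a = 25.21 ≤ h_f = 95 mm, the stress block lies entirely in the flange; analyse as a rectangular beam of width b_f.
M_n = T(d − a/2) = 456500 × (635 − 12.605) = 284.12 × 10⁶ N·mm.
M_n = 284.12 kN·m.

M_n ≈ 284 kN·m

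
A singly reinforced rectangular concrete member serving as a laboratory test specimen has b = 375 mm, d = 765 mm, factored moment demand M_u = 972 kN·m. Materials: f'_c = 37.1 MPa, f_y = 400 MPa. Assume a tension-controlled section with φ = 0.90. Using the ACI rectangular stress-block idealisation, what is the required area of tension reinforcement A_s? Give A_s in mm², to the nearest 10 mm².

A_s ≈ 3860 mm²

M_n = M_u/φ = 972/0.90 = 1080 kN·m.
With M_n = 0.85 f'_c a b (d − a/2), solve the quadratic for a:
a = d − √(d² − 2M_n/(0.85 f'_c b)) = 765 − √(765² − 2 × 1080×10⁶/(0.85 × 37.1 × 375)) = 130.52 mm.
A_s = 0.85 f'_c a b / f_y = 0.85 × 37.1 × 130.52 × 375 / 400 = 3858.7 mm².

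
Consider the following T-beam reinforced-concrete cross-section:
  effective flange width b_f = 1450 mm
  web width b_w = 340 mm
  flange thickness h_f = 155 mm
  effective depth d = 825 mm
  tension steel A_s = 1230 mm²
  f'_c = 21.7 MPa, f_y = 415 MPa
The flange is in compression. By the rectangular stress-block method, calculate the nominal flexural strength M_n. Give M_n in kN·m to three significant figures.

Tension: T = A_s f_y = 1230 × 415 = 510450 N.
Try a within the flange: a = T/(0.85 f'_c b_f) = 510450/(0.85 × 21.7 × 1450) = 19.09 mm.
Since a = 19.09 ≤ h_f = 155 mm, the stress block lies entirely in the flange; analyse as a rectangular beam of width b_f.
M_n = T(d − a/2) = 510450 × (825 − 9.545) = 416.25 × 10⁶ N·mm.
M_n = 416.25 kN·m.

M_n ≈ 416 kN·m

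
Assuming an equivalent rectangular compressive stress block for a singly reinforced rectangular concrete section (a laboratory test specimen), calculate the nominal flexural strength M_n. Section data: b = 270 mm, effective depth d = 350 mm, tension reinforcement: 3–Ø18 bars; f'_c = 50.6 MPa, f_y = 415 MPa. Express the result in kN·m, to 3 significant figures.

A_s = 3 × 254 = 762 mm².
T = A_s f_y = 762 × 415 = 316230 N = 316.23 kN.
From C = T: a = T/(0.85 f'_c b) = 316230/(0.85 × 50.6 × 270) = 27.23 mm.
M_n = T(d − a/2) = 316.23 kN × (350 − 13.615) mm = 106.38 kN·m.

M_n ≈ 106 kN·m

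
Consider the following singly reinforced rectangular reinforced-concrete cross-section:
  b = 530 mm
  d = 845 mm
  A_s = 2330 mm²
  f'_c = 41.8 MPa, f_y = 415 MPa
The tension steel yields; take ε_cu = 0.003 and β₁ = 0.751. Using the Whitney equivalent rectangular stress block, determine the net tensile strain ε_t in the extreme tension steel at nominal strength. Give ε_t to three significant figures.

a = A_s f_y/(0.85 f'_c b) = 51.35 mm.
β₁ = 0.751, so c = a/β₁ = 51.35/0.751 = 68.38 mm.
From the linear strain diagram with ε_cu = 0.003: ε_t = 0.003 (d − c)/c = 0.003 × (845 − 68.38)/68.38 = 0.0341.
Since ε_t ≥ 0.005, the section is tension-controlled.

ε_t ≈ 0.0341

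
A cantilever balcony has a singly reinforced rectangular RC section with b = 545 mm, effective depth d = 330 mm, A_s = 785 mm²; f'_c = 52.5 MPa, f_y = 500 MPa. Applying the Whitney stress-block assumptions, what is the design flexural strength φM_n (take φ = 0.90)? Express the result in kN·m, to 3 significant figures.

T = A_s f_y = 785 × 500 = 392500 N = 392.5 kN.
From C = T: a = T/(0.85 f'_c b) = 392500/(0.85 × 52.5 × 545) = 16.14 mm.
M_n = T(d − a/2) = 392.5 kN × (330 − 8.07) mm = 126.36 kN·m.
φM_n = 0.90 × 126.36 = 113.72 kN·m.

φM_n ≈ 114 kN·m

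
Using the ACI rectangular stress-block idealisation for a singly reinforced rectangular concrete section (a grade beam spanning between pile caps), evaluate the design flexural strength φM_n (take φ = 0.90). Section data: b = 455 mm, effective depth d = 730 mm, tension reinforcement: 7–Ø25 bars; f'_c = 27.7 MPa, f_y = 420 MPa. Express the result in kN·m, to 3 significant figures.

φM_n ≈ 861 kN·m

A_s = 7 × 491 = 3437 mm².
T = A_s f_y = 3437 × 420 = 1443540 N = 1443.54 kN.
From C = T: a = T/(0.85 f'_c b) = 1443540/(0.85 × 27.7 × 455) = 134.75 mm.
M_n = T(d − a/2) = 1443.54 kN × (730 − 67.375) mm = 956.53 kN·m.
φM_n = 0.90 × 956.53 = 860.88 kN·m.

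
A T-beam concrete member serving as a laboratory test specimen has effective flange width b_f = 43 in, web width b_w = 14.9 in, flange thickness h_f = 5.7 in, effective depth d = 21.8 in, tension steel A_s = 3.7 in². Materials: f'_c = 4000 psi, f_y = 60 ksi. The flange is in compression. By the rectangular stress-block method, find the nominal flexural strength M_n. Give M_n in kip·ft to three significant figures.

Tension: T = A_s f_y = 3.7 × 60 = 222 kips.
Try a within the flange: a = T/(0.85 f'_c b_f) = 222/(0.85 × 4 × 43) = 1.518 in.
Since a = 1.518 ≤ h_f = 5.7 in, the stress block lies entirely in the flange; analyse as a rectangular beam of width b_f.
M_n = T(d − a/2) = 222 × (21.8 − 0.759) = 4671.1 kip·in.
M_n = 4671.1/12 = 389.26 kip·ft.

M_n ≈ 389 kip·ft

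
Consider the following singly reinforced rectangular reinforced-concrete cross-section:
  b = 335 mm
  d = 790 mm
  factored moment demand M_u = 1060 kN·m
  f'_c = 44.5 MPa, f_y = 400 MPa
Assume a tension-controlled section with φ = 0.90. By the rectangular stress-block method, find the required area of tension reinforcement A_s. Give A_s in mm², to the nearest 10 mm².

A_s ≈ 4060 mm²

M_n = M_u/φ = 1060/0.90 = 1177.78 kN·m.
With M_n = 0.85 f'_c a b (d − a/2), solve the quadratic for a:
a = d − √(d² − 2M_n/(0.85 f'_c b)) = 790 − √(790² − 2 × 1177.78×10⁶/(0.85 × 44.5 × 335)) = 128.03 mm.
A_s = 0.85 f'_c a b / f_y = 0.85 × 44.5 × 128.03 × 335 / 400 = 4055.8 mm².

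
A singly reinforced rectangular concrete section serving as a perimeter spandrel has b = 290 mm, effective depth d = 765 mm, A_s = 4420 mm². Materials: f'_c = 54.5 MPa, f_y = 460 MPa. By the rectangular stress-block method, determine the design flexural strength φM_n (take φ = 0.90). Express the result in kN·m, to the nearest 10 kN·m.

φM_n ≈ 1260 kN·m

T = A_s f_y = 4420 × 460 = 2033200 N = 2033.2 kN.
From C = T: a = T/(0.85 f'_c b) = 2033200/(0.85 × 54.5 × 290) = 151.34 mm.
M_n = T(d − a/2) = 2033.2 kN × (765 − 75.67) mm = 1401.55 kN·m.
φM_n = 0.90 × 1401.55 = 1261.40 kN·m.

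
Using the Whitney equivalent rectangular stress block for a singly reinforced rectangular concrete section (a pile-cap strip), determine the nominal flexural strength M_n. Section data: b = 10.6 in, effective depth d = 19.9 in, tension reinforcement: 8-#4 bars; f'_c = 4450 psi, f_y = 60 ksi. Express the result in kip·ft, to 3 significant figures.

M_n ≈ 150 kip·ft

A_s = 8 × 0.2 = 1.6 in².
T = A_s f_y = 1.6 × 60 = 96 kips.
a = T/(0.85 f'_c b) = 96/(0.85 × 4.45 × 10.6) = 2.394 in.
M_n = T(d − a/2) = 96 × (19.9 − 1.197) = 1795.5 kip·in = 1795.5/12 = 149.63 kip·ft.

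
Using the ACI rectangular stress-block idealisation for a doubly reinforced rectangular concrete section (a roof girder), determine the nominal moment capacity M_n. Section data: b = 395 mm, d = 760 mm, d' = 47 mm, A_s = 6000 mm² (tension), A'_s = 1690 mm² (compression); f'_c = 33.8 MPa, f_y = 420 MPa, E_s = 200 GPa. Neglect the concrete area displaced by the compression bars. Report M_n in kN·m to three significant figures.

M_n ≈ 1740 kN·m

Assume both tension and compression steel yield.
Net tension couple steel: A_s − A'_s = 4310 mm².
a = (A_s − A'_s) f_y / (0.85 f'_c b) = 1810200/(0.85 × 33.8 × 395) = 159.51 mm.
c = a/β₁ = 159.51/0.809 = 197.17 mm; ε'_s = 0.003(c − d')/c = 0.0023 ≥ f_y/E_s = 0.0021, so compression steel does yield.
M_n = (A_s − A'_s) f_y (d − a/2) + A'_s f_y (d − d') = [1810200 × (760 − 79.755) + 709800 × (760 − 47)] × 10⁻⁶ = 1231.38 + 506.09 = 1737.47 kN·m.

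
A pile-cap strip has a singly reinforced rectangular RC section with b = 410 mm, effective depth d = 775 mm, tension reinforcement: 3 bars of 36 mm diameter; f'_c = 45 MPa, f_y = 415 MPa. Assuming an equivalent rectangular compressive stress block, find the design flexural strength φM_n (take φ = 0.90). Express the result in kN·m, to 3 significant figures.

φM_n ≈ 838 kN·m

A_s = 3 × 1018 = 3054 mm².
T = A_s f_y = 3054 × 415 = 1267410 N = 1267.41 kN.
From C = T: a = T/(0.85 f'_c b) = 1267410/(0.85 × 45 × 410) = 80.82 mm.
M_n = T(d − a/2) = 1267.41 kN × (775 − 40.41) mm = 931.03 kN·m.
φM_n = 0.90 × 931.03 = 837.93 kN·m.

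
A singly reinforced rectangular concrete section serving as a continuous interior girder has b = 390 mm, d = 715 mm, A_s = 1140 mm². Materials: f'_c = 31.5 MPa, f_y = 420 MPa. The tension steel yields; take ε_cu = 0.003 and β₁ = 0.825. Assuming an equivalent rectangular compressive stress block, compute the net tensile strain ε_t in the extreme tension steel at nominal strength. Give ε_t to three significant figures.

ε_t ≈ 0.0356

a = A_s f_y/(0.85 f'_c b) = 45.85 mm.
β₁ = 0.825, so c = a/β₁ = 45.85/0.825 = 55.58 mm.
From the linear strain diagram with ε_cu = 0.003: ε_t = 0.003 (d − c)/c = 0.003 × (715 − 55.58)/55.58 = 0.0356.
Since ε_t ≥ 0.005, the section is tension-controlled.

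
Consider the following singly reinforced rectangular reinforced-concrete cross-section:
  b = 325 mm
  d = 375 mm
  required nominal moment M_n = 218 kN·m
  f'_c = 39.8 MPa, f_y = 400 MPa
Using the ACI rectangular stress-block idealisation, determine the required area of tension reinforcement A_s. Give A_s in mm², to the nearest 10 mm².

A_s ≈ 1570 mm²

With M_n = 0.85 f'_c a b (d − a/2), solve the quadratic for a:
a = d − √(d² − 2M_n/(0.85 f'_c b)) = 375 − √(375² − 2 × 218×10⁶/(0.85 × 39.8 × 325)) = 57.24 mm.
A_s = 0.85 f'_c a b / f_y = 0.85 × 39.8 × 57.24 × 325 / 400 = 1573.3 mm².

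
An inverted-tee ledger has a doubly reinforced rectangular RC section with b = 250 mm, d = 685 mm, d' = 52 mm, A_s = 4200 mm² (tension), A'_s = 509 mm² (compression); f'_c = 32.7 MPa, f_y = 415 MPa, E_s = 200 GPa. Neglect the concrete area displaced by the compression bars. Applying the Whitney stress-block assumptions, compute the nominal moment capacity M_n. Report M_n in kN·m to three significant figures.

Assume both tension and compression steel yield.
Net tension couple steel: A_s − A'_s = 3691 mm².
a = (A_s − A'_s) f_y / (0.85 f'_c b) = 1531765/(0.85 × 32.7 × 250) = 220.44 mm.
c = a/β₁ = 220.44/0.816 = 270.15 mm; ε'_s = 0.003(c − d')/c = 0.0024 ≥ f_y/E_s = 0.0021, so compression steel does yield.
M_n = (A_s − A'_s) f_y (d − a/2) + A'_s f_y (d − d') = [1531765 × (685 − 110.22) + 211235 × (685 − 52)] × 10⁻⁶ = 880.43 + 133.71 = 1014.14 kN·m.

M_n ≈ 1010 kN·m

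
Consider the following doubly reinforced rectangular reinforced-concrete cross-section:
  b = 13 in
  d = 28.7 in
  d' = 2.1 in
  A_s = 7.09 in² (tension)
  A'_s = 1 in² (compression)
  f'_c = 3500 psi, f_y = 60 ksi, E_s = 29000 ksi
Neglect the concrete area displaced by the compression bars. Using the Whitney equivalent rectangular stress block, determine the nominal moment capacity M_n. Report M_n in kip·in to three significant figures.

Assume both steels yield.
a = (A_s − A'_s) f_y/(0.85 f'_c b) = (7.09 − 1) × 60/(0.85 × 3.5 × 13) = 9.448 in.
c = a/β₁ = 9.448/0.85 = 11.115 in; ε'_s = 0.003(c − d')/c = 0.0024 ≥ ε_y = 0.0021, so the compression steel yields.
M_n = (A_s − A'_s) f_y (d − a/2) + A'_s f_y (d − d') = 365.4 × (28.7 − 4.724) + 60 × (28.7 − 2.1) = 8760.8 + 1596.0 = 10356.8 kip·in.

M_n ≈ 10400 kip·in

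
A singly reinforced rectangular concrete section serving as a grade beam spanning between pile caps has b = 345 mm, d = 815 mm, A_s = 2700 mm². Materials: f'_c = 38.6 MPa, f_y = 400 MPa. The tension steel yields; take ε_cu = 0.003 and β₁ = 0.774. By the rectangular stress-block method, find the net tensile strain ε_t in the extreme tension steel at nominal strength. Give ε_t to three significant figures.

a = A_s f_y/(0.85 f'_c b) = 95.41 mm.
β₁ = 0.774, so c = a/β₁ = 95.41/0.774 = 123.27 mm.
From the linear strain diagram with ε_cu = 0.003: ε_t = 0.003 (d − c)/c = 0.003 × (815 − 123.27)/123.27 = 0.0168.
Since ε_t ≥ 0.005, the section is tension-controlled.

ε_t ≈ 0.0168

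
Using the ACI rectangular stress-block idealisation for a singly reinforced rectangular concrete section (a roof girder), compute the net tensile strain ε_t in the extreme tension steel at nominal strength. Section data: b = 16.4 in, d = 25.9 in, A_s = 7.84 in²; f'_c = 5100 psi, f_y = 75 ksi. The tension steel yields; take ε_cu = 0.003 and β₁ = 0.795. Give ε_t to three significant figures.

a = A_s f_y/(0.85 f'_c b) = 8.271 in.
β₁ = 0.795, so c = a/β₁ = 8.271/0.795 = 10.404 in.
From the linear strain diagram with ε_cu = 0.003: ε_t = 0.003 (d − c)/c = 0.003 × (25.9 − 10.404)/10.404 = 0.00447.
ε_t is between 0.004 and 0.005 — transition zone.

ε_t ≈ 0.00447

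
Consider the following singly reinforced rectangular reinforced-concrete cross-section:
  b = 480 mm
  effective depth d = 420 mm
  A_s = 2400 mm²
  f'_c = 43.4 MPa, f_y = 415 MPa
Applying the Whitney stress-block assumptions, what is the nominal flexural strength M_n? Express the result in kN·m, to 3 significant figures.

T = A_s f_y = 2400 × 415 = 996000 N = 996 kN.
From C = T: a = T/(0.85 f'_c b) = 996000/(0.85 × 43.4 × 480) = 56.25 mm.
M_n = T(d − a/2) = 996 kN × (420 − 28.125) mm = 390.31 kN·m.

M_n ≈ 390 kN·m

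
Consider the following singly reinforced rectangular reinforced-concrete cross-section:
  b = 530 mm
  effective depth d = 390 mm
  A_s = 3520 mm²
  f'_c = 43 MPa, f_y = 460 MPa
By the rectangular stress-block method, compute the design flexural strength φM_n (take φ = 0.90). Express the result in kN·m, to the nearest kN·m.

T = A_s f_y = 3520 × 460 = 1619200 N = 1619.2 kN.
From C = T: a = T/(0.85 f'_c b) = 1619200/(0.85 × 43 × 530) = 83.59 mm.
M_n = T(d − a/2) = 1619.2 kN × (390 − 41.795) mm = 563.81 kN·m.
φM_n = 0.90 × 563.81 = 507.43 kN·m.

φM_n ≈ 507 kN·m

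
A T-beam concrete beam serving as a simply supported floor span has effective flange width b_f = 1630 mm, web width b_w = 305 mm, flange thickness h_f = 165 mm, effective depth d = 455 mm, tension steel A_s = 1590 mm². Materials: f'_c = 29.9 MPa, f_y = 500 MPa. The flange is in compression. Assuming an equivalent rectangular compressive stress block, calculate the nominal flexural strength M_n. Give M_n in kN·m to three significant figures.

M_n ≈ 354 kN·m

Tension: T = A_s f_y = 1590 × 500 = 795000 N.
Try a within the flange: a = T/(0.85 f'_c b_f) = 795000/(0.85 × 29.9 × 1630) = 19.19 mm.
Since a = 19.19 ≤ h_f = 165 mm, the stress block lies entirely in the flange; analyse as a rectangular beam of width b_f.
M_n = T(d − a/2) = 795000 × (455 − 9.595) = 354.10 × 10⁶ N·mm.
M_n = 354.10 kN·m.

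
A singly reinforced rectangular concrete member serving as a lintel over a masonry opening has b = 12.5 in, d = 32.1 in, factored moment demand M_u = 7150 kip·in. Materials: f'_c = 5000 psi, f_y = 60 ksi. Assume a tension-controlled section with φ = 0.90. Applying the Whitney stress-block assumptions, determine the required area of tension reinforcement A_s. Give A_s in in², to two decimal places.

M_n = M_u/φ = 7150/0.90 = 7944.44 kip·in.
From M_n = 0.85 f'_c a b (d − a/2):
a = d − √(d² − 2M_n/(0.85 f'_c b)) = 32.1 − √(32.1² − 2 × 7944.44/(0.85 × 5 × 12.5)) = 5.057 in.
A_s = 0.85 f'_c a b / f_y = 0.85 × 5 × 5.057 × 12.5 / 60 = 4.478 in².

A_s ≈ 4.48 in²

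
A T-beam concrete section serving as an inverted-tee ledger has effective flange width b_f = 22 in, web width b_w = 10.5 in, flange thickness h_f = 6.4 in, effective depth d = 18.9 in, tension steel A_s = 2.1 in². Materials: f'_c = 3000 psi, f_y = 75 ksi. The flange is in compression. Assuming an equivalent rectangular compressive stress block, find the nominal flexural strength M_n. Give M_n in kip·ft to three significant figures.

Tension: T = A_s f_y = 2.1 × 75 = 157.5 kips.
Try a within the flange: a = T/(0.85 f'_c b_f) = 157.5/(0.85 × 3 × 22) = 2.807 in.
Since a = 2.807 ≤ h_f = 6.4 in, the stress block lies entirely in the flange; analyse as a rectangular beam of width b_f.
M_n = T(d − a/2) = 157.5 × (18.9 − 1.4035) = 2755.7 kip·in.
M_n = 2755.7/12 = 229.64 kip·ft.

M_n ≈ 230 kip·ft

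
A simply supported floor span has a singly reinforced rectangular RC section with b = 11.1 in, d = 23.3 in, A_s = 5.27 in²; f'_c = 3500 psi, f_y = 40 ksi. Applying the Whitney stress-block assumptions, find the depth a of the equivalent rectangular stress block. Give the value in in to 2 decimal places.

a ≈ 6.38 in

T = A_s f_y = 5.27 × 40 = 210.8 kips.
a = T/(0.85 f'_c b) = 210.8/(0.85 × 3.5 × 11.1) = 6.38 in.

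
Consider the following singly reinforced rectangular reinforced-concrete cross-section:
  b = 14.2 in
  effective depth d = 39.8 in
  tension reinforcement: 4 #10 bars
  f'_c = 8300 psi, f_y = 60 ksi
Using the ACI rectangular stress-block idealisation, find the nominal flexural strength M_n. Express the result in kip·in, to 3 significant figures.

M_n ≈ 11700 kip·in

A_s = 4 × 1.27 = 5.08 in².
T = A_s f_y = 5.08 × 60 = 304.8 kips.
a = T/(0.85 f'_c b) = 304.8/(0.85 × 8.3 × 14.2) = 3.042 in.
M_n = T(d − a/2) = 304.8 × (39.8 − 1.521) = 11667.4 kip·in.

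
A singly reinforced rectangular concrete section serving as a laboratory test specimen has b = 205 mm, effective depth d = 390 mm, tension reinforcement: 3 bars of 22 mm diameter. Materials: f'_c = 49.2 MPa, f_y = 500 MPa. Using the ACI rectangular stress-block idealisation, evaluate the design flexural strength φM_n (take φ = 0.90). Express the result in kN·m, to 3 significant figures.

φM_n ≈ 183 kN·m

A_s = 3 × 380 = 1140 mm².
T = A_s f_y = 1140 × 500 = 570000 N = 570 kN.
From C = T: a = T/(0.85 f'_c b) = 570000/(0.85 × 49.2 × 205) = 66.49 mm.
M_n = T(d − a/2) = 570 kN × (390 − 33.245) mm = 203.35 kN·m.
φM_n = 0.90 × 203.35 = 183.02 kN·m.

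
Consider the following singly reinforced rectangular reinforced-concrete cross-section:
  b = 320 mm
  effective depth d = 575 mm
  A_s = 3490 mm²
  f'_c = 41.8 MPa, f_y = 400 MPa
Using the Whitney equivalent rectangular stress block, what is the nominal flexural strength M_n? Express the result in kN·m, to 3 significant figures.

T = A_s f_y = 3490 × 400 = 1396000 N = 1396 kN.
From C = T: a = T/(0.85 f'_c b) = 1396000/(0.85 × 41.8 × 320) = 122.78 mm.
M_n = T(d − a/2) = 1396 kN × (575 − 61.39) mm = 717.00 kN·m.

M_n ≈ 717 kN·m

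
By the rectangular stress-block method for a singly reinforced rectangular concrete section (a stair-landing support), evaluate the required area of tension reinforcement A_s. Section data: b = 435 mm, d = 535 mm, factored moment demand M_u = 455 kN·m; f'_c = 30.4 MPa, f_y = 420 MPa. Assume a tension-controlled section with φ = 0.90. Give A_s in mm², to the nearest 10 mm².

M_n = M_u/φ = 455/0.90 = 505.556 kN·m.
With M_n = 0.85 f'_c a b (d − a/2), solve the quadratic for a:
a = d − √(d² − 2M_n/(0.85 f'_c b)) = 535 − √(535² − 2 × 505.556×10⁶/(0.85 × 30.4 × 435)) = 91.97 mm.
A_s = 0.85 f'_c a b / f_y = 0.85 × 30.4 × 91.97 × 435 / 420 = 2461.4 mm².

A_s ≈ 2460 mm²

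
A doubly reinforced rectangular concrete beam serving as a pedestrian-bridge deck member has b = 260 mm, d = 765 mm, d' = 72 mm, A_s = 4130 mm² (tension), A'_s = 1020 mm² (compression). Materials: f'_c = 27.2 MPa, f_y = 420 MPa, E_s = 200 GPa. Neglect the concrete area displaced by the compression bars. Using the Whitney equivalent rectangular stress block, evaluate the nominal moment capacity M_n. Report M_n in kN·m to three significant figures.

M_n ≈ 1150 kN·m

Assume both tension and compression steel yield.
Net tension couple steel: A_s − A'_s = 3110 mm².
a = (A_s − A'_s) f_y / (0.85 f'_c b) = 1306200/(0.85 × 27.2 × 260) = 217.29 mm.
c = a/β₁ = 217.29/0.85 = 255.64 mm; ε'_s = 0.003(c − d')/c = 0.0022 ≥ f_y/E_s = 0.0021, so compression steel does yield.
M_n = (A_s − A'_s) f_y (d − a/2) + A'_s f_y (d − d') = [1306200 × (765 − 108.645) + 428400 × (765 − 72)] × 10⁻⁶ = 857.33 + 296.88 = 1154.21 kN·m.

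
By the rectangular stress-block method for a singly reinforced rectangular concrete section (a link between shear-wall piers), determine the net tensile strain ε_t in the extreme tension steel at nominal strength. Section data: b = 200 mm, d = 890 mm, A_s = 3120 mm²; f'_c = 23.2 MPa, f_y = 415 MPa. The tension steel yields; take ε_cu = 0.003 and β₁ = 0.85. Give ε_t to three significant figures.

a = A_s f_y/(0.85 f'_c b) = 328.30 mm.
β₁ = 0.85, so c = a/β₁ = 328.30/0.85 = 386.24 mm.
From the linear strain diagram with ε_cu = 0.003: ε_t = 0.003 (d − c)/c = 0.003 × (890 − 386.24)/386.24 = 0.00391.
ε_t < 0.004 — the section is over-reinforced for flexure under ACI limits.

ε_t ≈ 0.00391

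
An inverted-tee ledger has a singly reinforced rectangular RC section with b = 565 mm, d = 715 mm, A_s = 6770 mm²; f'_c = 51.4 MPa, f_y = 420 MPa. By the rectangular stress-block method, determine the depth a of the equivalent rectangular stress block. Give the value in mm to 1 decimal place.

a ≈ 115.2 mm

T = A_s f_y = 6770 × 420 = 2843400 N = 2843.4 kN.
Setting C = 0.85 f'_c a b equal to T: a = 2843400/(0.85 × 51.4 × 565) = 115.2 mm.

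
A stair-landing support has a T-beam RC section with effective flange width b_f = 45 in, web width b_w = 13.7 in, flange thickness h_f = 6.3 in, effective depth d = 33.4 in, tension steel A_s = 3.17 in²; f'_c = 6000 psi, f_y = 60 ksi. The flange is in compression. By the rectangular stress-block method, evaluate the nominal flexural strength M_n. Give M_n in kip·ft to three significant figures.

Tension: T = A_s f_y = 3.17 × 60 = 190.2 kips.
Try a within the flange: a = T/(0.85 f'_c b_f) = 190.2/(0.85 × 6 × 45) = 0.829 in.
Since a = 0.829 ≤ h_f = 6.3 in, the stress block lies entirely in the flange; analyse as a rectangular beam of width b_f.
M_n = T(d − a/2) = 190.2 × (33.4 − 0.4145) = 6273.8 kip·in.
M_n = 6273.8/12 = 522.82 kip·ft.

M_n ≈ 523 kip·ft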